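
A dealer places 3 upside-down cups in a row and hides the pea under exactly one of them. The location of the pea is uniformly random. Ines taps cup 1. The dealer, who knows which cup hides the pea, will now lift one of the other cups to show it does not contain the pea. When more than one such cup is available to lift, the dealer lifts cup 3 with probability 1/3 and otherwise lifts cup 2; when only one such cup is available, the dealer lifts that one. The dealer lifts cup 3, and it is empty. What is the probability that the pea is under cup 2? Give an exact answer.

3/4

Apply Bayes' rule, conditioning on where the pea actually is.
If it is under cup 1 (prior 1/3): cup 3 is available, opened with probability 1/3; weight (1/3)·(1/3) = 1/9.
If it is under cup 2 (prior 1/3): only cup 3 is available, probability 1; weight (1/3)·1 = 1/3.
If it is under cup 3 (prior 1/3): the dealer opened cup 3, so this case is ruled out; weight (1/3)·0 = 0.
The weights sum to 4/9.
So P(the pea under cup 2 | the dealer opened cup 3) = (1/3) / (4/9) = 3/4.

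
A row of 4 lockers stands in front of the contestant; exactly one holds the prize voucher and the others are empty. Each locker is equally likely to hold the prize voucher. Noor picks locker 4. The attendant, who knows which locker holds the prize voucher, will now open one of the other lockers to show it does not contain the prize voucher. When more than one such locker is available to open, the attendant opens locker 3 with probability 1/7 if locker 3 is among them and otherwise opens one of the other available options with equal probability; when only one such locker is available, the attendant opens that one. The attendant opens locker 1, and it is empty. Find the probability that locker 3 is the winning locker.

7/25

Condition on the true location of the prize voucher.
If it is in locker 1 (prior 1/4): the attendant opened locker 1, so this case is ruled out; weight (1/4)·0 = 0.
If it is in locker 2 (prior 1/4): locker 3 is available but not opened, probability 6/7; weight (1/4)·(6/7) = 3/14.
If it is in locker 3 (prior 1/4): locker 3 holds the prize so is unavailable; the attendant chooses uniformly among the 2 others, probability 1/2; weight (1/4)·(1/2) = 1/8.
If it is in locker 4 (prior 1/4): locker 3 is available but not opened; locker 1 gets probability (1 − 1/7)/2 = 3/7; weight (1/4)·(3/7) = 3/28.
The weights sum to 25/56.
So P(the prize voucher in locker 3 | the attendant opened locker 1) = (1/8) / (25/56) = 7/25.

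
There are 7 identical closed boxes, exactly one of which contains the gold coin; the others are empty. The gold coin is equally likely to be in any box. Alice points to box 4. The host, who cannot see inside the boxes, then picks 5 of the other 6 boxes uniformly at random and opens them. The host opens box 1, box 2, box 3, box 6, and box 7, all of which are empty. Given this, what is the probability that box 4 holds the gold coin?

Condition on the true location of the gold coin.
If it is in any of boxes 1, 2, 3, 6, and 7 (prior 1/7 each): that box was opened and seen not to hold the prize — ruled out; weight (1/7)·0 = 0 each.
If it is in either of boxes 4 and 5 (prior 1/7 each): the host picks exactly this set with probability 1/6 regardless, and none is the prize; weight (1/7)·(1/6) = 1/42 each.
The weights sum to 1/21.
So P(the gold coin in box 4 | the host opened box 1, box 2, box 3, box 6, and box 7) = (1/42) / (1/21) = 1/2.

1/2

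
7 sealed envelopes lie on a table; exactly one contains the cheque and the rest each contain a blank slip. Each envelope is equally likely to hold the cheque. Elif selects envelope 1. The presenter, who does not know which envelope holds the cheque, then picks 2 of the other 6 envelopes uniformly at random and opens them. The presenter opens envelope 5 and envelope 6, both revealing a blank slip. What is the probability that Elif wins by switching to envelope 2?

1/5

Condition on the true location of the cheque.
If it is in any of envelopes 1, 2, 3, 4, and 7 (prior 1/7 each): the presenter picks exactly this set with probability 1/15 regardless, and none is the prize; weight (1/7)·(1/15) = 1/105 each.
If it is in either of envelopes 5 and 6 (prior 1/7 each): that envelope was opened and seen not to hold the prize — ruled out; weight (1/7)·0 = 0 each.
The weights sum to 1/21.
So P(the cheque in envelope 2 | the presenter opened envelope 5 and envelope 6) = (1/105) / (1/21) = 1/5.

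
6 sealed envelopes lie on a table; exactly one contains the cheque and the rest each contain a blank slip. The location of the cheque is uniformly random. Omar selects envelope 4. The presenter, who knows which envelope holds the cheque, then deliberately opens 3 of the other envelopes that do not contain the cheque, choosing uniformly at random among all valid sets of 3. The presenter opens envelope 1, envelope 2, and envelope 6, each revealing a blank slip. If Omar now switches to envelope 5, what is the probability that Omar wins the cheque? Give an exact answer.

Condition on the true location of the cheque.
If it is in any of envelopes 1, 2, and 6 (prior 1/6 each): that envelope was opened and seen not to hold the prize — ruled out; weight (1/6)·0 = 0 each.
If it is in either of envelopes 3 and 5 (prior 1/6 each): the presenter has 4 equally likely choices, so probability 1/4; weight (1/6)·(1/4) = 1/24 each.
If it is in envelope 4 (prior 1/6): the presenter has 10 equally likely choices, so probability 1/10; weight (1/6)·(1/10) = 1/60.
The weights sum to 1/10.
So P(the cheque in envelope 5 | the presenter opened envelope 1, envelope 2, and envelope 6) = (1/24) / (1/10) = 5/12.

5/12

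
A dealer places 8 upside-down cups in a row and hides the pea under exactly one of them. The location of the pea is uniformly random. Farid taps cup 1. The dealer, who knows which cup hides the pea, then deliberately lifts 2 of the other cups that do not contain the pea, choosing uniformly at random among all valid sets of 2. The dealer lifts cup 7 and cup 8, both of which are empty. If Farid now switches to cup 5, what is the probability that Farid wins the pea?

Consider each possible location of the pea in turn.
If it is under cup 1 (prior 1/8): the dealer has 21 equally likely choices, so probability 1/21; weight (1/8)·(1/21) = 1/168.
If it is under any of cups 2, 3, 4, 5, and 6 (prior 1/8 each): the dealer has 15 equally likely choices, so probability 1/15; weight (1/8)·(1/15) = 1/120 each.
If it is under either of cups 7 and 8 (prior 1/8 each): that cup was opened and seen not to hold the prize — ruled out; weight (1/8)·0 = 0 each.
The weights sum to 1/21.
So P(the pea under cup 5 | the dealer opened cup 7 and cup 8) = (1/120) / (1/21) = 7/40.

7/40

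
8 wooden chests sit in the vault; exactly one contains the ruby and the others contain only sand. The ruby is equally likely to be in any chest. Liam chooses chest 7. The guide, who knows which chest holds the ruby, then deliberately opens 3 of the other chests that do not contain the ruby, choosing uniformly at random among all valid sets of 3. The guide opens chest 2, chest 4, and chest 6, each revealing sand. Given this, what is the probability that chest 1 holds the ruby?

7/32

Condition on the true location of the ruby.
If it is in any of chests 1, 3, 5, and 8 (prior 1/8 each): the guide has 20 equally likely choices, so probability 1/20; weight (1/8)·(1/20) = 1/160 each.
If it is in any of chests 2, 4, and 6 (prior 1/8 each): that chest was opened and seen not to hold the prize — ruled out; weight (1/8)·0 = 0 each.
If it is in chest 7 (prior 1/8): the guide has 35 equally likely choices, so probability 1/35; weight (1/8)·(1/35) = 1/280.
The weights sum to 1/35.
So P(the ruby in chest 1 | the guide opened chest 2, chest 4, and chest 6) = (1/160) / (1/35) = 7/32.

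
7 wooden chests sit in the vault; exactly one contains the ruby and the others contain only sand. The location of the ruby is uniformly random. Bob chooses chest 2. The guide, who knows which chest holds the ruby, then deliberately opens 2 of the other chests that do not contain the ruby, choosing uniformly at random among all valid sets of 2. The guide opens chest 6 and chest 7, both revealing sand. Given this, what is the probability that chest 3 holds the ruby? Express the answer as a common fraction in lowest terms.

Apply Bayes' rule, conditioning on where the ruby actually is.
If it is in any of chests 1, 3, 4, and 5 (prior 1/7 each): the guide has 10 equally likely choices, so probability 1/10; weight (1/7)·(1/10) = 1/70 each.
If it is in chest 2 (prior 1/7): the guide has 15 equally likely choices, so probability 1/15; weight (1/7)·(1/15) = 1/105.
If it is in either of chests 6 and 7 (prior 1/7 each): that chest was opened and seen not to hold the prize — ruled out; weight (1/7)·0 = 0 each.
The weights sum to 1/15.
So P(the ruby in chest 3 | the guide opened chest 6 and chest 7) = (1/70) / (1/15) = 3/14.

3/14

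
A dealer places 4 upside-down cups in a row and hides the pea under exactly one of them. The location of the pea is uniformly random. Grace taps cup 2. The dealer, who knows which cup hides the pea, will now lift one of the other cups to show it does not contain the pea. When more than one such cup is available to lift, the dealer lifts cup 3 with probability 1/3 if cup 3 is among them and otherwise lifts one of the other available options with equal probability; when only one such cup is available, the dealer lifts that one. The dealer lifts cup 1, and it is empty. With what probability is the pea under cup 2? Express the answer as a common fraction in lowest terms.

Condition on the true location of the pea.
If it is under cup 1 (prior 1/4): the dealer opened cup 1, so this case is ruled out; weight (1/4)·0 = 0.
If it is under cup 2 (prior 1/4): cup 3 is available but not opened; cup 1 gets probability (1 − 1/3)/2 = 1/3; weight (1/4)·(1/3) = 1/12.
If it is under cup 3 (prior 1/4): cup 3 holds the prize so is unavailable; the dealer chooses uniformly among the 2 others, probability 1/2; weight (1/4)·(1/2) = 1/8.
If it is under cup 4 (prior 1/4): cup 3 is available but not opened, probability 2/3; weight (1/4)·(2/3) = 1/6.
The weights sum to 3/8.
So P(the pea under cup 2 | the dealer opened cup 1) = (1/12) / (3/8) = 2/9.

2/9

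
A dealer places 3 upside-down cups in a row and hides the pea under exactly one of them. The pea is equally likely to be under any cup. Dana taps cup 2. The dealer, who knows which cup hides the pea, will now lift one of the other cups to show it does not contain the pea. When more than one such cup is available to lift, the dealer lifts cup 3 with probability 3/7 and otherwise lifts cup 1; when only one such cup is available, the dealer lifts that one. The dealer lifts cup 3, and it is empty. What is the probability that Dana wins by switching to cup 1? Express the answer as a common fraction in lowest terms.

7/10

Apply Bayes' rule, conditioning on where the pea actually is.
If it is under cup 1 (prior 1/3): only cup 3 is available, probability 1; weight (1/3)·1 = 1/3.
If it is under cup 2 (prior 1/3): cup 3 is available, opened with probability 3/7; weight (1/3)·(3/7) = 1/7.
If it is under cup 3 (prior 1/3): the dealer opened cup 3, so this case is ruled out; weight (1/3)·0 = 0.
The weights sum to 10/21.
So P(the pea under cup 1 | the dealer opened cup 3) = (1/3) / (10/21) = 7/10.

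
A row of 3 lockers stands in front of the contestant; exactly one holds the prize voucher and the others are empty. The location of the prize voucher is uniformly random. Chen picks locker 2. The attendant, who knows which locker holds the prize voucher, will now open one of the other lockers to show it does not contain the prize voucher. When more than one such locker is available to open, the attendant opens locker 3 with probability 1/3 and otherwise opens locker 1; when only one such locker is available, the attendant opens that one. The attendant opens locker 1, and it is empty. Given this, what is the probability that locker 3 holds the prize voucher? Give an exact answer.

3/5

Condition on the true location of the prize voucher.
If it is in locker 1 (prior 1/3): the attendant opened locker 1, so this case is ruled out; weight (1/3)·0 = 0.
If it is in locker 2 (prior 1/3): locker 3 is available but not opened, probability 2/3; weight (1/3)·(2/3) = 2/9.
If it is in locker 3 (prior 1/3): only locker 1 is available, probability 1; weight (1/3)·1 = 1/3.
The weights sum to 5/9.
So P(the prize voucher in locker 3 | the attendant opened locker 1) = (1/3) / (5/9) = 3/5.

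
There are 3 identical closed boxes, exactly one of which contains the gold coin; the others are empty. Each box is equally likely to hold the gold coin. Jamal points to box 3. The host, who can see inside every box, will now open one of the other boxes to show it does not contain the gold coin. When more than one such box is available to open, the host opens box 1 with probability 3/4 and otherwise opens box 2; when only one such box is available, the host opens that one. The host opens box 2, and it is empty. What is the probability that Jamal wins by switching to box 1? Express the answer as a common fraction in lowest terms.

4/5

Condition on the true location of the gold coin.
If it is in box 1 (prior 1/3): only box 2 is available, probability 1; weight (1/3)·1 = 1/3.
If it is in box 2 (prior 1/3): the host opened box 2, so this case is ruled out; weight (1/3)·0 = 0.
If it is in box 3 (prior 1/3): box 1 is available but not opened, probability 1/4; weight (1/3)·(1/4) = 1/12.
The weights sum to 5/12.
So P(the gold coin in box 1 | the host opened box 2) = (1/3) / (5/12) = 4/5.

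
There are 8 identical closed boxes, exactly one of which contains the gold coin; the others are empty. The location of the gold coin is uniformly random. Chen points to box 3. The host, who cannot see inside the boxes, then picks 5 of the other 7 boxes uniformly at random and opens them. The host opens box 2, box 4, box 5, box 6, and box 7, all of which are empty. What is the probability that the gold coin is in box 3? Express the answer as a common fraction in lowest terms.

1/3

Condition on the true location of the gold coin.
If it is in any of boxes 1, 3, and 8 (prior 1/8 each): the host picks exactly this set with probability 1/21 regardless, and none is the prize; weight (1/8)·(1/21) = 1/168 each.
If it is in any of boxes 2, 4, 5, 6, and 7 (prior 1/8 each): that box was opened and seen not to hold the prize — ruled out; weight (1/8)·0 = 0 each.
The weights sum to 1/56.
So P(the gold coin in box 3 | the host opened box 2, box 4, box 5, box 6, and box 7) = (1/168) / (1/56) = 1/3.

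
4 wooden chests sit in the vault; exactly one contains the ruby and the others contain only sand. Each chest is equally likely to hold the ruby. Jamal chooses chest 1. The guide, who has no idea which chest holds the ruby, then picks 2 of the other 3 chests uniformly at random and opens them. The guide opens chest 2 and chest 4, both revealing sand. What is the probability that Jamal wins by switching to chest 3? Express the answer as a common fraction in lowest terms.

Apply Bayes' rule, conditioning on where the ruby actually is.
If it is in either of chests 1 and 3 (prior 1/4 each): the guide picks exactly this set with probability 1/3 regardless, and none is the prize; weight (1/4)·(1/3) = 1/12 each.
If it is in either of chests 2 and 4 (prior 1/4 each): that chest was opened and seen not to hold the prize — ruled out; weight (1/4)·0 = 0 each.
The weights sum to 1/6.
So P(the ruby in chest 3 | the guide opened chest 2 and chest 4) = (1/12) / (1/6) = 1/2.

1/2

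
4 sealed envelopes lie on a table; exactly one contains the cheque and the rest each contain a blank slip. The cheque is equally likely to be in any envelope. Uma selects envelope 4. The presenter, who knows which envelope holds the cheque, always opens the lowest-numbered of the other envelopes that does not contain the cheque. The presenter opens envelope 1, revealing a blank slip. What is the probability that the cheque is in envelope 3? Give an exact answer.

Apply Bayes' rule, conditioning on where the cheque actually is.
If it is in envelope 1 (prior 1/4): the presenter opened envelope 1, so this case is ruled out; weight (1/4)·0 = 0.
If it is in any of envelopes 2, 3, and 4 (prior 1/4 each): envelope 1 is the lowest-numbered option available, probability 1; weight (1/4)·1 = 1/4 each.
The weights sum to 3/4.
So P(the cheque in envelope 3 | the presenter opened envelope 1) = (1/4) / (3/4) = 1/3.

1/3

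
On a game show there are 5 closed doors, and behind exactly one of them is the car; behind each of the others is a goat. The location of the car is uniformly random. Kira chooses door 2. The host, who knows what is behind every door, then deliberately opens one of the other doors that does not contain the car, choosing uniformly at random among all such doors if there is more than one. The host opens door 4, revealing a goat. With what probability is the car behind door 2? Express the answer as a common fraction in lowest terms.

Condition on the true location of the car.
If it is behind any of doors 1, 3, and 5 (prior 1/5 each): the host has 3 equally likely choices, so probability 1/3; weight (1/5)·(1/3) = 1/15 each.
If it is behind door 2 (prior 1/5): the host has 4 equally likely choices, so probability 1/4; weight (1/5)·(1/4) = 1/20.
If it is behind door 4 (prior 1/5): the host opened door 4, so this case is ruled out; weight (1/5)·0 = 0.
The weights sum to 1/4.
So P(the car behind door 2 | the host opened door 4) = (1/20) / (1/4) = 1/5.

1/5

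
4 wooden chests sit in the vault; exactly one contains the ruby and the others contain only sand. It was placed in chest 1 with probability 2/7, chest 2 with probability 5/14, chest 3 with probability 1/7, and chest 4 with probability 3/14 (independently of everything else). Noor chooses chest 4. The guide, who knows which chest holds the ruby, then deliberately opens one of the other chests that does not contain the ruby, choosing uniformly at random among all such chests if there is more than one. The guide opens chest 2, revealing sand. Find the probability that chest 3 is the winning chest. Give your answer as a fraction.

1/4

Consider each possible location of the ruby in turn.
If it is in chest 1 (prior 2/7): the guide has 2 equally likely choices, so probability 1/2; weight (2/7)·(1/2) = 1/7.
If it is in chest 2 (prior 5/14): the guide opened chest 2, so this case is ruled out; weight (5/14)·0 = 0.
If it is in chest 3 (prior 1/7): the guide has 2 equally likely choices, so probability 1/2; weight (1/7)·(1/2) = 1/14.
If it is in chest 4 (prior 3/14): the guide has 3 equally likely choices, so probability 1/3; weight (3/14)·(1/3) = 1/14.
The weights sum to 2/7.
So P(the ruby in chest 3 | the guide opened chest 2) = (1/14) / (2/7) = 1/4.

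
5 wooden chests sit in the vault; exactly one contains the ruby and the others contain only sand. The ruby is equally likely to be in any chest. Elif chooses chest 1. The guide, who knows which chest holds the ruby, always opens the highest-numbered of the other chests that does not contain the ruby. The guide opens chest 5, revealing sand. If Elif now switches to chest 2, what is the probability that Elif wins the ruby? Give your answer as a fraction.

Apply Bayes' rule, conditioning on where the ruby actually is.
If it is in any of chests 1, 2, 3, and 4 (prior 1/5 each): chest 5 is the highest-numbered option available, probability 1; weight (1/5)·1 = 1/5 each.
If it is in chest 5 (prior 1/5): the guide opened chest 5, so this case is ruled out; weight (1/5)·0 = 0.
The weights sum to 4/5.
So P(the ruby in chest 2 | the guide opened chest 5) = (1/5) / (4/5) = 1/4.

1/4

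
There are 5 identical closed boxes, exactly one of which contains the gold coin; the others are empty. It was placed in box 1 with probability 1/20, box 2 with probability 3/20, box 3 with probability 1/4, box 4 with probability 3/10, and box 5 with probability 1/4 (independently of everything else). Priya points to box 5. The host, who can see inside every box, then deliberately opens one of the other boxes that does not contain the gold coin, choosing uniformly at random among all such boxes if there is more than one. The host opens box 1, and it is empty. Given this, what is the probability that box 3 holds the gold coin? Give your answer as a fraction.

20/71

Condition on the true location of the gold coin.
If it is in box 1 (prior 1/20): the host opened box 1, so this case is ruled out; weight (1/20)·0 = 0.
If it is in box 2 (prior 3/20): the host has 3 equally likely choices, so probability 1/3; weight (3/20)·(1/3) = 1/20.
If it is in box 3 (prior 1/4): the host has 3 equally likely choices, so probability 1/3; weight (1/4)·(1/3) = 1/12.
If it is in box 4 (prior 3/10): the host has 3 equally likely choices, so probability 1/3; weight (3/10)·(1/3) = 1/10.
If it is in box 5 (prior 1/4): the host has 4 equally likely choices, so probability 1/4; weight (1/4)·(1/4) = 1/16.
The weights sum to 71/240.
So P(the gold coin in box 3 | the host opened box 1) = (1/12) / (71/240) = 20/71.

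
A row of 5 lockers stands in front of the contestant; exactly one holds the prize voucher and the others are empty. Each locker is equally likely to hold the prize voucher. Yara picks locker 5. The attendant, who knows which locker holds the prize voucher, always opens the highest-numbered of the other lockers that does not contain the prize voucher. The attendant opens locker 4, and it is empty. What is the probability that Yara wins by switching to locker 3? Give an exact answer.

Condition on the true location of the prize voucher.
If it is in any of lockers 1, 2, 3, and 5 (prior 1/5 each): locker 4 is the highest-numbered option available, probability 1; weight (1/5)·1 = 1/5 each.
If it is in locker 4 (prior 1/5): the attendant opened locker 4, so this case is ruled out; weight (1/5)·0 = 0.
The weights sum to 4/5.
So P(the prize voucher in locker 3 | the attendant opened locker 4) = (1/5) / (4/5) = 1/4.

1/4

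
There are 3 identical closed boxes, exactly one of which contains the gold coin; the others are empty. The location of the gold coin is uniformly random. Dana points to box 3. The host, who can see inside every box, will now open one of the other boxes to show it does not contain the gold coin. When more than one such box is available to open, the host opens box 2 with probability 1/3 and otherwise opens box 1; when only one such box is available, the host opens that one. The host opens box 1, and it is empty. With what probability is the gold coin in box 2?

Consider each possible location of the gold coin in turn.
If it is in box 1 (prior 1/3): the host opened box 1, so this case is ruled out; weight (1/3)·0 = 0.
If it is in box 2 (prior 1/3): only box 1 is available, probability 1; weight (1/3)·1 = 1/3.
If it is in box 3 (prior 1/3): box 2 is available but not opened, probability 2/3; weight (1/3)·(2/3) = 2/9.
The weights sum to 5/9.
So P(the gold coin in box 2 | the host opened box 1) = (1/3) / (5/9) = 3/5.

3/5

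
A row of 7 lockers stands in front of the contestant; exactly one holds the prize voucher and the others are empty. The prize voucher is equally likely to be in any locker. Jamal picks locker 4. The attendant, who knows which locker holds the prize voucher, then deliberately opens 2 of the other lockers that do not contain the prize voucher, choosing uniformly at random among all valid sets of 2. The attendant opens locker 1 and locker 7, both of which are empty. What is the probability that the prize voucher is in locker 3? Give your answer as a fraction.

3/14

Apply Bayes' rule, conditioning on where the prize voucher actually is.
If it is in either of lockers 1 and 7 (prior 1/7 each): that locker was opened and seen not to hold the prize — ruled out; weight (1/7)·0 = 0 each.
If it is in any of lockers 2, 3, 5, and 6 (prior 1/7 each): the attendant has 10 equally likely choices, so probability 1/10; weight (1/7)·(1/10) = 1/70 each.
If it is in locker 4 (prior 1/7): the attendant has 15 equally likely choices, so probability 1/15; weight (1/7)·(1/15) = 1/105.
The weights sum to 1/15.
So P(the prize voucher in locker 3 | the attendant opened locker 1 and locker 7) = (1/70) / (1/15) = 3/14.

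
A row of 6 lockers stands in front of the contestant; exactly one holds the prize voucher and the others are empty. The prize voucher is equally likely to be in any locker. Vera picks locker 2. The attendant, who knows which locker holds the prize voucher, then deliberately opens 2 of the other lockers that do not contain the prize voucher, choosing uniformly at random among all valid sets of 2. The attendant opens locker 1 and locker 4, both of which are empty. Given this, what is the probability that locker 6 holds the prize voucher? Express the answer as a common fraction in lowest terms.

Condition on the true location of the prize voucher.
If it is in either of lockers 1 and 4 (prior 1/6 each): that locker was opened and seen not to hold the prize — ruled out; weight (1/6)·0 = 0 each.
If it is in locker 2 (prior 1/6): the attendant has 10 equally likely choices, so probability 1/10; weight (1/6)·(1/10) = 1/60.
If it is in any of lockers 3, 5, and 6 (prior 1/6 each): the attendant has 6 equally likely choices, so probability 1/6; weight (1/6)·(1/6) = 1/36 each.
The weights sum to 1/10.
So P(the prize voucher in locker 6 | the attendant opened locker 1 and locker 4) = (1/36) / (1/10) = 5/18.

5/18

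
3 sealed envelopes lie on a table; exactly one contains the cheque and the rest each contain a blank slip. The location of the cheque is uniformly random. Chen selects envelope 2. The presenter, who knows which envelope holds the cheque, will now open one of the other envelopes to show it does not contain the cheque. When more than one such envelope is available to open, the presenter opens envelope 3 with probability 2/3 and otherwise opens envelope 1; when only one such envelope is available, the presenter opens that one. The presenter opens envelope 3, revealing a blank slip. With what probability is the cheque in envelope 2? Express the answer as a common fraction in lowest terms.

2/5

Condition on the true location of the cheque.
If it is in envelope 1 (prior 1/3): only envelope 3 is available, probability 1; weight (1/3)·1 = 1/3.
If it is in envelope 2 (prior 1/3): envelope 3 is available, opened with probability 2/3; weight (1/3)·(2/3) = 2/9.
If it is in envelope 3 (prior 1/3): the presenter opened envelope 3, so this case is ruled out; weight (1/3)·0 = 0.
The weights sum to 5/9.
So P(the cheque in envelope 2 | the presenter opened envelope 3) = (2/9) / (5/9) = 2/5.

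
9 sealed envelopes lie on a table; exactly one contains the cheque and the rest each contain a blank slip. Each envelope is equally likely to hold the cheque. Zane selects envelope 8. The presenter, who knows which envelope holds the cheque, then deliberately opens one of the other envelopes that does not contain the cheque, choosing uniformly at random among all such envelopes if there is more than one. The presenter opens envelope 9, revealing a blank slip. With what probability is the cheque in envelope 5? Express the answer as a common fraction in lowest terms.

Consider each possible location of the cheque in turn.
If it is in any of envelopes 1, 2, 3, 4, 5, 6, and 7 (prior 1/9 each): the presenter has 7 equally likely choices, so probability 1/7; weight (1/9)·(1/7) = 1/63 each.
If it is in envelope 8 (prior 1/9): the presenter has 8 equally likely choices, so probability 1/8; weight (1/9)·(1/8) = 1/72.
If it is in envelope 9 (prior 1/9): the presenter opened envelope 9, so this case is ruled out; weight (1/9)·0 = 0.
The weights sum to 1/8.
So P(the cheque in envelope 5 | the presenter opened envelope 9) = (1/63) / (1/8) = 8/63.

8/63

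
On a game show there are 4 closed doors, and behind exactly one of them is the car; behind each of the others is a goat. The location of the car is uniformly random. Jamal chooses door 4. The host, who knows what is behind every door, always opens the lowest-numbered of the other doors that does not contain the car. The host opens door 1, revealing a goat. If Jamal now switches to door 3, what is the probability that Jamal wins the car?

Condition on the true location of the car.
If it is behind door 1 (prior 1/4): the host opened door 1, so this case is ruled out; weight (1/4)·0 = 0.
If it is behind any of doors 2, 3, and 4 (prior 1/4 each): door 1 is the lowest-numbered option available, probability 1; weight (1/4)·1 = 1/4 each.
The weights sum to 3/4.
So P(the car behind door 3 | the host opened door 1) = (1/4) / (3/4) = 1/3.

1/3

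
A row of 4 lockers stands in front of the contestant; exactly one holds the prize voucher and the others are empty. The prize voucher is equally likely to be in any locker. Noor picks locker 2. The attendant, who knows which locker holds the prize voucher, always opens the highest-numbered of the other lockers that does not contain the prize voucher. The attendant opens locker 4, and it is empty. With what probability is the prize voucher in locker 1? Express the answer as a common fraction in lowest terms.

1/3

Consider each possible location of the prize voucher in turn.
If it is in any of lockers 1, 2, and 3 (prior 1/4 each): locker 4 is the highest-numbered option available, probability 1; weight (1/4)·1 = 1/4 each.
If it is in locker 4 (prior 1/4): the attendant opened locker 4, so this case is ruled out; weight (1/4)·0 = 0.
The weights sum to 3/4.
So P(the prize voucher in locker 1 | the attendant opened locker 4) = (1/4) / (3/4) = 1/3.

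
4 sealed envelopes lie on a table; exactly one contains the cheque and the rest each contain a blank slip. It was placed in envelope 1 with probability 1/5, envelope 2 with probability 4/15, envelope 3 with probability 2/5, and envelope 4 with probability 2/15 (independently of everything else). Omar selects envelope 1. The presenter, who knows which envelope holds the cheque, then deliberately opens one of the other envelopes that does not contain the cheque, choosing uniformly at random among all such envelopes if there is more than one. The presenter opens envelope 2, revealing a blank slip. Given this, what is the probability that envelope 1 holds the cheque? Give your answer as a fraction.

1/5

Condition on the true location of the cheque.
If it is in envelope 1 (prior 1/5): the presenter has 3 equally likely choices, so probability 1/3; weight (1/5)·(1/3) = 1/15.
If it is in envelope 2 (prior 4/15): the presenter opened envelope 2, so this case is ruled out; weight (4/15)·0 = 0.
If it is in envelope 3 (prior 2/5): the presenter has 2 equally likely choices, so probability 1/2; weight (2/5)·(1/2) = 1/5.
If it is in envelope 4 (prior 2/15): the presenter has 2 equally likely choices, so probability 1/2; weight (2/15)·(1/2) = 1/15.
The weights sum to 1/3.
So P(the cheque in envelope 1 | the presenter opened envelope 2) = (1/15) / (1/3) = 1/5.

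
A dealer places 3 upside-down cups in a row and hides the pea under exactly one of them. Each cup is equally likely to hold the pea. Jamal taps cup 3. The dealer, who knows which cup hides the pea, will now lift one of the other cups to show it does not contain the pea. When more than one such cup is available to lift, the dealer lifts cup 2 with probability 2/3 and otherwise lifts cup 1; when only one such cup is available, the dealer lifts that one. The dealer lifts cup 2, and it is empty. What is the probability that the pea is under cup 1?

Apply Bayes' rule, conditioning on where the pea actually is.
If it is under cup 1 (prior 1/3): only cup 2 is available, probability 1; weight (1/3)·1 = 1/3.
If it is under cup 2 (prior 1/3): the dealer opened cup 2, so this case is ruled out; weight (1/3)·0 = 0.
If it is under cup 3 (prior 1/3): cup 2 is available, opened with probability 2/3; weight (1/3)·(2/3) = 2/9.
The weights sum to 5/9.
So P(the pea under cup 1 | the dealer opened cup 2) = (1/3) / (5/9) = 3/5.

3/5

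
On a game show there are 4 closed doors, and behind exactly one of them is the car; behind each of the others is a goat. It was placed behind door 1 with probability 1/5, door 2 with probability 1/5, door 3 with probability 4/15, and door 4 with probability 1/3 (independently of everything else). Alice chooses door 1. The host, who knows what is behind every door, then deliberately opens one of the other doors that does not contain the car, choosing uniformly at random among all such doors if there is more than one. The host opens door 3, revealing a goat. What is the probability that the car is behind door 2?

Apply Bayes' rule, conditioning on where the car actually is.
If it is behind door 1 (prior 1/5): the host has 3 equally likely choices, so probability 1/3; weight (1/5)·(1/3) = 1/15.
If it is behind door 2 (prior 1/5): the host has 2 equally likely choices, so probability 1/2; weight (1/5)·(1/2) = 1/10.
If it is behind door 3 (prior 4/15): the host opened door 3, so this case is ruled out; weight (4/15)·0 = 0.
If it is behind door 4 (prior 1/3): the host has 2 equally likely choices, so probability 1/2; weight (1/3)·(1/2) = 1/6.
The weights sum to 1/3.
So P(the car behind door 2 | the host opened door 3) = (1/10) / (1/3) = 3/10.

3/10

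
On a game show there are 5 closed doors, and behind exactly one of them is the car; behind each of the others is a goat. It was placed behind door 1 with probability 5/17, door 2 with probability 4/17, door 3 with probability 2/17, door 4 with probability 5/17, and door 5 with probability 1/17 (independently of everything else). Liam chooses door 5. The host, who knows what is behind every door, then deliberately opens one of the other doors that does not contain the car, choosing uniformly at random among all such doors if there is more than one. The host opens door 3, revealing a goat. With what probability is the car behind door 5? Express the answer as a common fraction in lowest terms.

3/59

Apply Bayes' rule, conditioning on where the car actually is.
If it is behind either of doors 1 and 4 (prior 5/17 each): the host has 3 equally likely choices, so probability 1/3; weight (5/17)·(1/3) = 5/51 each.
If it is behind door 2 (prior 4/17): the host has 3 equally likely choices, so probability 1/3; weight (4/17)·(1/3) = 4/51.
If it is behind door 3 (prior 2/17): the host opened door 3, so this case is ruled out; weight (2/17)·0 = 0.
If it is behind door 5 (prior 1/17): the host has 4 equally likely choices, so probability 1/4; weight (1/17)·(1/4) = 1/68.
The weights sum to 59/204.
So P(the car behind door 5 | the host opened door 3) = (1/68) / (59/204) = 3/59.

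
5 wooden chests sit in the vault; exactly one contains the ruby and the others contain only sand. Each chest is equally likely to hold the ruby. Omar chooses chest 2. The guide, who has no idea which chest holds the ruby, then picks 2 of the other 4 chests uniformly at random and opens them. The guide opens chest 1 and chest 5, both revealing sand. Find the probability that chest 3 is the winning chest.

Condition on the true location of the ruby.
If it is in either of chests 1 and 5 (prior 1/5 each): that chest was opened and seen not to hold the prize — ruled out; weight (1/5)·0 = 0 each.
If it is in any of chests 2, 3, and 4 (prior 1/5 each): the guide picks exactly this set with probability 1/6 regardless, and none is the prize; weight (1/5)·(1/6) = 1/30 each.
The weights sum to 1/10.
So P(the ruby in chest 3 | the guide opened chest 1 and chest 5) = (1/30) / (1/10) = 1/3.

1/3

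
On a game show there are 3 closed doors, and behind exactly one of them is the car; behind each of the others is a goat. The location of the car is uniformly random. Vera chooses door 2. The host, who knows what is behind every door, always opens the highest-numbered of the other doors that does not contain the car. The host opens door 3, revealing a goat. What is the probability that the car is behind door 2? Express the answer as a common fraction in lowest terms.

Consider each possible location of the car in turn.
If it is behind either of doors 1 and 2 (prior 1/3 each): door 3 is the highest-numbered option available, probability 1; weight (1/3)·1 = 1/3 each.
If it is behind door 3 (prior 1/3): the host opened door 3, so this case is ruled out; weight (1/3)·0 = 0.
The weights sum to 2/3.
So P(the car behind door 2 | the host opened door 3) = (1/3) / (2/3) = 1/2.

1/2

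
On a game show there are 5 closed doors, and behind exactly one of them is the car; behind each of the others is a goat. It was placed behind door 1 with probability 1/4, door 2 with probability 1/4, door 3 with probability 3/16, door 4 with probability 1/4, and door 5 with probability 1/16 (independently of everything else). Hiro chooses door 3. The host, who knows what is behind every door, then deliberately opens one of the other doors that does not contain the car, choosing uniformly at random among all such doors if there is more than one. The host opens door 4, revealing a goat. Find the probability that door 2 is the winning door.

16/45

Apply Bayes' rule, conditioning on where the car actually is.
If it is behind either of doors 1 and 2 (prior 1/4 each): the host has 3 equally likely choices, so probability 1/3; weight (1/4)·(1/3) = 1/12 each.
If it is behind door 3 (prior 3/16): the host has 4 equally likely choices, so probability 1/4; weight (3/16)·(1/4) = 3/64.
If it is behind door 4 (prior 1/4): the host opened door 4, so this case is ruled out; weight (1/4)·0 = 0.
If it is behind door 5 (prior 1/16): the host has 3 equally likely choices, so probability 1/3; weight (1/16)·(1/3) = 1/48.
The weights sum to 15/64.
So P(the car behind door 2 | the host opened door 4) = (1/12) / (15/64) = 16/45.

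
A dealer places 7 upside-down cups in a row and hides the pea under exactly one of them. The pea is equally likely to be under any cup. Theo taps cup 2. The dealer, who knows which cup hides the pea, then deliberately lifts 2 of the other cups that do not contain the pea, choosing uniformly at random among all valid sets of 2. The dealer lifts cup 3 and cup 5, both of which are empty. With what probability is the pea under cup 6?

3/14

Apply Bayes' rule, conditioning on where the pea actually is.
If it is under any of cups 1, 4, 6, and 7 (prior 1/7 each): the dealer has 10 equally likely choices, so probability 1/10; weight (1/7)·(1/10) = 1/70 each.
If it is under cup 2 (prior 1/7): the dealer has 15 equally likely choices, so probability 1/15; weight (1/7)·(1/15) = 1/105.
If it is under either of cups 3 and 5 (prior 1/7 each): that cup was opened and seen not to hold the prize — ruled out; weight (1/7)·0 = 0 each.
The weights sum to 1/15.
So P(the pea under cup 6 | the dealer opened cup 3 and cup 5) = (1/70) / (1/15) = 3/14.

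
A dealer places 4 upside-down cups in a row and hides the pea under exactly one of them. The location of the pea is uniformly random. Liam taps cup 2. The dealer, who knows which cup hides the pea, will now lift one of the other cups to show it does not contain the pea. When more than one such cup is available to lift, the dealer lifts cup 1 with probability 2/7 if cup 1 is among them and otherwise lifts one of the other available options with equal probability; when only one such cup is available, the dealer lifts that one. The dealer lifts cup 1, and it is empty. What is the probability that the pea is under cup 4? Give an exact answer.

1/3

Consider each possible location of the pea in turn.
If it is under cup 1 (prior 1/4): the dealer opened cup 1, so this case is ruled out; weight (1/4)·0 = 0.
If it is under any of cups 2, 3, and 4 (prior 1/4 each): cup 1 is available, opened with probability 2/7; weight (1/4)·(2/7) = 1/14 each.
The weights sum to 3/14.
So P(the pea under cup 4 | the dealer opened cup 1) = (1/14) / (3/14) = 1/3.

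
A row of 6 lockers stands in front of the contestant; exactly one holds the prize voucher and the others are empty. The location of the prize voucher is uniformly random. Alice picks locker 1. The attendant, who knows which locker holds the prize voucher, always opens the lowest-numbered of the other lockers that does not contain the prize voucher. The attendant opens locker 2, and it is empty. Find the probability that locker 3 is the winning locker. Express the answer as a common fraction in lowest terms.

Consider each possible location of the prize voucher in turn.
If it is in any of lockers 1, 3, 4, 5, and 6 (prior 1/6 each): locker 2 is the lowest-numbered option available, probability 1; weight (1/6)·1 = 1/6 each.
If it is in locker 2 (prior 1/6): the attendant opened locker 2, so this case is ruled out; weight (1/6)·0 = 0.
The weights sum to 5/6.
So P(the prize voucher in locker 3 | the attendant opened locker 2) = (1/6) / (5/6) = 1/5.

1/5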